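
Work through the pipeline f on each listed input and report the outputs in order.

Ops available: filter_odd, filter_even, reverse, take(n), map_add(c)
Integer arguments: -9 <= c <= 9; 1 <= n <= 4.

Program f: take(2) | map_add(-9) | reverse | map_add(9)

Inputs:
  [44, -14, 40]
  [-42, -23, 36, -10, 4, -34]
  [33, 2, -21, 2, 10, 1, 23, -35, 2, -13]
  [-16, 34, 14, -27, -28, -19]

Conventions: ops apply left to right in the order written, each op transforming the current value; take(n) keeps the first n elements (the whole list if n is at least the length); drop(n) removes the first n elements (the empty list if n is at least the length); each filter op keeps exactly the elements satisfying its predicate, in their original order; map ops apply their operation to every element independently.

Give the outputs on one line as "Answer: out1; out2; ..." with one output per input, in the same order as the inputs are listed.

Execution, op by op:
  [44, -14, 40] -> [44, -14] -> [35, -23] -> [-23, 35] -> [-14, 44]
  [-42, -23, 36, -10, 4, -34] -> [-42, -23] -> [-51, -32] -> [-32, -51] -> [-23, -42]
  [33, 2, -21, 2, 10, 1, 23, -35, 2, -13] -> [33, 2] -> [24, -7] -> [-7, 24] -> [2, 33]
  [-16, 34, 14, -27, -28, -19] -> [-16, 34] -> [-25, 25] -> [25, -25] -> [34, -16]

[-14, 44]; [-23, -42]; [2, 33]; [34, -16]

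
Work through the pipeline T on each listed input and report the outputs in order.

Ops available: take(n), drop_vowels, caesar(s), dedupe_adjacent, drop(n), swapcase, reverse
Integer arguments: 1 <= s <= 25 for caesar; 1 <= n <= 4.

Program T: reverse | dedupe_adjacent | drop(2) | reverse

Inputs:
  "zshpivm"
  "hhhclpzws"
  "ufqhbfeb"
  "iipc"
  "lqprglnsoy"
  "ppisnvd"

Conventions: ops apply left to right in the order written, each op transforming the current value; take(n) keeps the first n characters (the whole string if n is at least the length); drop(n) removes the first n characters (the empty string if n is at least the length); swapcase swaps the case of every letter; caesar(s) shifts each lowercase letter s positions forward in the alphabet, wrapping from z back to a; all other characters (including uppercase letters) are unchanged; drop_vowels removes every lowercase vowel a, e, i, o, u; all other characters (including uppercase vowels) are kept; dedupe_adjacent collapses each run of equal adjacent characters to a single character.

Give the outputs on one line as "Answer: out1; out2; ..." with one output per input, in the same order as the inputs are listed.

Execution, op by op:
  "zshpivm" -> "mviphsz" -> "mviphsz" -> "iphsz" -> "zshpi"
  "hhhclpzws" -> "swzplchhh" -> "swzplch" -> "zplch" -> "hclpz"
  "ufqhbfeb" -> "befbhqfu" -> "befbhqfu" -> "fbhqfu" -> "ufqhbf"
  "iipc" -> "cpii" -> "cpi" -> "i" -> "i"
  "lqprglnsoy" -> "yosnlgrpql" -> "yosnlgrpql" -> "snlgrpql" -> "lqprglns"
  "ppisnvd" -> "dvnsipp" -> "dvnsip" -> "nsip" -> "pisn"

"zshpi"; "hclpz"; "ufqhbf"; "i"; "lqprglns"; "pisn"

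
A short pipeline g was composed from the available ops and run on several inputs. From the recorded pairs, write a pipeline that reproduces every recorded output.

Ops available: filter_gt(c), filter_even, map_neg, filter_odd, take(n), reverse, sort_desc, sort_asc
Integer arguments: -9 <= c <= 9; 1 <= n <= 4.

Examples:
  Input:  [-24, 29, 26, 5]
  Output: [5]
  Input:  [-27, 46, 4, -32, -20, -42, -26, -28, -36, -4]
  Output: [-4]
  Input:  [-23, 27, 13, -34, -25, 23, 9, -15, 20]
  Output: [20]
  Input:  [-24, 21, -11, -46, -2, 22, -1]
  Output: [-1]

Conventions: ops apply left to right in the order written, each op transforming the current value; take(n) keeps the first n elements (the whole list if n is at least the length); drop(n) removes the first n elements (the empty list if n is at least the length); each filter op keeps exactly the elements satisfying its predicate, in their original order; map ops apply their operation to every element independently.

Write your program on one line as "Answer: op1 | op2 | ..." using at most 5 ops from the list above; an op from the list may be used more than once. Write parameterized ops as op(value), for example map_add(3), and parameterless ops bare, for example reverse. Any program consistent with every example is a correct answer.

map_neg | reverse | take(1) | map_neg

Check, running the answer program on each example:
  [-24, 29, 26, 5] -> [24, -29, -26, -5] -> [-5, -26, -29, 24] -> [-5] -> [5]
  [-27, 46, 4, -32, -20, -42, -26, -28, -36, -4] -> [27, -46, -4, 32, 20, 42, 26, 28, 36, 4] -> [4, 36, 28, 26, 42, 20, 32, -4, -46, 27] -> [4] -> [-4]
  [-23, 27, 13, -34, -25, 23, 9, -15, 20] -> [23, -27, -13, 34, 25, -23, -9, 15, -20] -> [-20, 15, -9, -23, 25, 34, -13, -27, 23] -> [-20] -> [20]
  [-24, 21, -11, -46, -2, 22, -1] -> [24, -21, 11, 46, 2, -22, 1] -> [1, -22, 2, 46, 11, -21, 24] -> [1] -> [-1]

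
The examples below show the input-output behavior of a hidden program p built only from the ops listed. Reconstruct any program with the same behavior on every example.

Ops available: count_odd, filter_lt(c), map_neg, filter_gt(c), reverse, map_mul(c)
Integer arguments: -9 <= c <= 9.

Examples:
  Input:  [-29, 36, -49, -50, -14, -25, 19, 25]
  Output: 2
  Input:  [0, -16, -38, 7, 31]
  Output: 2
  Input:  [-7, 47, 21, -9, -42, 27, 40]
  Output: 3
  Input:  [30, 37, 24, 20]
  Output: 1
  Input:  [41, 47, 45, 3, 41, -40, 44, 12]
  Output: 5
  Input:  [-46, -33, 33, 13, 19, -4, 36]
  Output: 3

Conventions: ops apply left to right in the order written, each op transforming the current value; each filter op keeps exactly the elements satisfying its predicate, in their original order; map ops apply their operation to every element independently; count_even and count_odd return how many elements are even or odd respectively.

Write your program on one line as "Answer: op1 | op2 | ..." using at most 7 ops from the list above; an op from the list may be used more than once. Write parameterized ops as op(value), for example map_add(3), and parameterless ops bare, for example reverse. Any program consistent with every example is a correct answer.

map_neg | map_mul(-7) | map_neg | filter_lt(-5) | reverse | count_odd

Check, running the answer program on each example:
  [-29, 36, -49, -50, -14, -25, 19, 25] -> [29, -36, 49, 50, 14, 25, -19, -25] -> [-203, 252, -343, -350, -98, -175, 133, 175] -> [203, -252, 343, 350, 98, 175, -133, -175] -> [-252, -133, -175] -> [-175, -133, -252] -> 2
  [0, -16, -38, 7, 31] -> [0, 16, 38, -7, -31] -> [0, -112, -266, 49, 217] -> [0, 112, 266, -49, -217] -> [-49, -217] -> [-217, -49] -> 2
  [-7, 47, 21, -9, -42, 27, 40] -> [7, -47, -21, 9, 42, -27, -40] -> [-49, 329, 147, -63, -294, 189, 280] -> [49, -329, -147, 63, 294, -189, -280] -> [-329, -147, -189, -280] -> [-280, -189, -147, -329] -> 3
  [30, 37, 24, 20] -> [-30, -37, -24, -20] -> [210, 259, 168, 140] -> [-210, -259, -168, -140] -> [-210, -259, -168, -140] -> [-140, -168, -259, -210] -> 1
  [41, 47, 45, 3, 41, -40, 44, 12] -> [-41, -47, -45, -3, -41, 40, -44, -12] -> [287, 329, 315, 21, 287, -280, 308, 84] -> [-287, -329, -315, -21, -287, 280, -308, -84] -> [-287, -329, -315, -21, -287, -308, -84] -> [-84, -308, -287, -21, -315, -329, -287] -> 5
  [-46, -33, 33, 13, 19, -4, 36] -> [46, 33, -33, -13, -19, 4, -36] -> [-322, -231, 231, 91, 133, -28, 252] -> [322, 231, -231, -91, -133, 28, -252] -> [-231, -91, -133, -252] -> [-252, -133, -91, -231] -> 3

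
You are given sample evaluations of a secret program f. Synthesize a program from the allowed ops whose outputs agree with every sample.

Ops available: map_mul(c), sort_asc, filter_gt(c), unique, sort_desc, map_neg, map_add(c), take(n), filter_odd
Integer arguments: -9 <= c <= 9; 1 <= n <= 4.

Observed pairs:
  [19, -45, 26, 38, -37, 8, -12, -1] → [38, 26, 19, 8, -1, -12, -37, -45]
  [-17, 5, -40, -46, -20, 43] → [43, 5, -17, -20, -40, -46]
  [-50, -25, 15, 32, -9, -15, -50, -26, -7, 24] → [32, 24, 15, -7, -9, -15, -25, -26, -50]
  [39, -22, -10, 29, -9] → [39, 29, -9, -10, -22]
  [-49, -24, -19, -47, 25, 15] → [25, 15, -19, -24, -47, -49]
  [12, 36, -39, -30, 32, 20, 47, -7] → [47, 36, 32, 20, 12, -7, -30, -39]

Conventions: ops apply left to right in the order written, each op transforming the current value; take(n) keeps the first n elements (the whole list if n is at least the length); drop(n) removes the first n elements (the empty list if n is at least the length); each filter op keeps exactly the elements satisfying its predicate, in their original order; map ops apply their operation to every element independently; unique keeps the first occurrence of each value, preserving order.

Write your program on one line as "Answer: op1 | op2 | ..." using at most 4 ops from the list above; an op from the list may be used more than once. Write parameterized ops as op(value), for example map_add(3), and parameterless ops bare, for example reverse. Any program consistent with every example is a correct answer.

sort_asc | unique | sort_desc

Check, running the answer program on each example:
  [19, -45, 26, 38, -37, 8, -12, -1] -> [-45, -37, -12, -1, 8, 19, 26, 38] -> [-45, -37, -12, -1, 8, 19, 26, 38] -> [38, 26, 19, 8, -1, -12, -37, -45]
  [-17, 5, -40, -46, -20, 43] -> [-46, -40, -20, -17, 5, 43] -> [-46, -40, -20, -17, 5, 43] -> [43, 5, -17, -20, -40, -46]
  [-50, -25, 15, 32, -9, -15, -50, -26, -7, 24] -> [-50, -50, -26, -25, -15, -9, -7, 15, 24, 32] -> [-50, -26, -25, -15, -9, -7, 15, 24, 32] -> [32, 24, 15, -7, -9, -15, -25, -26, -50]
  [39, -22, -10, 29, -9] -> [-22, -10, -9, 29, 39] -> [-22, -10, -9, 29, 39] -> [39, 29, -9, -10, -22]
  [-49, -24, -19, -47, 25, 15] -> [-49, -47, -24, -19, 15, 25] -> [-49, -47, -24, -19, 15, 25] -> [25, 15, -19, -24, -47, -49]
  [12, 36, -39, -30, 32, 20, 47, -7] -> [-39, -30, -7, 12, 20, 32, 36, 47] -> [-39, -30, -7, 12, 20, 32, 36, 47] -> [47, 36, 32, 20, 12, -7, -30, -39]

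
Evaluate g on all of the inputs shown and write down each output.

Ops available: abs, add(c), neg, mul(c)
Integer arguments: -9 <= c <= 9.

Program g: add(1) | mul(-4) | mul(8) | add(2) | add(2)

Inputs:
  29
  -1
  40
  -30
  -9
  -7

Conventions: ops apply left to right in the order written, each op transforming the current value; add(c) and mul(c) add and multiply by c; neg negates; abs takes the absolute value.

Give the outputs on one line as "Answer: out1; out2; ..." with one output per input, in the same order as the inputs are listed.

-956; 4; -1308; 932; 260; 196

Execution, op by op:
  29 -> 30 -> -120 -> -960 -> -958 -> -956
  -1 -> 0 -> 0 -> 0 -> 2 -> 4
  40 -> 41 -> -164 -> -1312 -> -1310 -> -1308
  -30 -> -29 -> 116 -> 928 -> 930 -> 932
  -9 -> -8 -> 32 -> 256 -> 258 -> 260
  -7 -> -6 -> 24 -> 192 -> 194 -> 196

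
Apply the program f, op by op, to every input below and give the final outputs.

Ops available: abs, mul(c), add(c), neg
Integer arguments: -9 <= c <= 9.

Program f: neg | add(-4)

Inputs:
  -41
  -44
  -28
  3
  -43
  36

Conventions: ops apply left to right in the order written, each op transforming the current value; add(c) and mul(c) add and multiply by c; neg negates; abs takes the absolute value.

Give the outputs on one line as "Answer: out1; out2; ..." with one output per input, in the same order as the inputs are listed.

Execution, op by op:
  -41 -> 41 -> 37
  -44 -> 44 -> 40
  -28 -> 28 -> 24
  3 -> -3 -> -7
  -43 -> 43 -> 39
  36 -> -36 -> -40

37; 40; 24; -7; 39; -40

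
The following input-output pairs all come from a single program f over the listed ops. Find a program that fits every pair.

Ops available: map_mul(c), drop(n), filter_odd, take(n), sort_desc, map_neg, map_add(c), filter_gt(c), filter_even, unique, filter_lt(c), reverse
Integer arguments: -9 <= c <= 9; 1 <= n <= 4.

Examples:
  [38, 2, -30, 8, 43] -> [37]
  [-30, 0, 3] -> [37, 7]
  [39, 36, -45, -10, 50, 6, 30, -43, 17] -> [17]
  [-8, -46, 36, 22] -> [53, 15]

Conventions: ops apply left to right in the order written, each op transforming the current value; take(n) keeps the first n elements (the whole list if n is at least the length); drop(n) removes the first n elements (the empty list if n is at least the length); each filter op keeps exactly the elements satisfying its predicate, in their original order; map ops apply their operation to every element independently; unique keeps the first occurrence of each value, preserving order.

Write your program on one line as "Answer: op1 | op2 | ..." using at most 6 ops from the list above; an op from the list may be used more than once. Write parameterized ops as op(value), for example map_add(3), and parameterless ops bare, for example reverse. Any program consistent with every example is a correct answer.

map_neg | filter_gt(-2) | sort_desc | filter_even | map_add(7)

Check, running the answer program on each example:
  [38, 2, -30, 8, 43] -> [-38, -2, 30, -8, -43] -> [30] -> [30] -> [30] -> [37]
  [-30, 0, 3] -> [30, 0, -3] -> [30, 0] -> [30, 0] -> [30, 0] -> [37, 7]
  [39, 36, -45, -10, 50, 6, 30, -43, 17] -> [-39, -36, 45, 10, -50, -6, -30, 43, -17] -> [45, 10, 43] -> [45, 43, 10] -> [10] -> [17]
  [-8, -46, 36, 22] -> [8, 46, -36, -22] -> [8, 46] -> [46, 8] -> [46, 8] -> [53, 15]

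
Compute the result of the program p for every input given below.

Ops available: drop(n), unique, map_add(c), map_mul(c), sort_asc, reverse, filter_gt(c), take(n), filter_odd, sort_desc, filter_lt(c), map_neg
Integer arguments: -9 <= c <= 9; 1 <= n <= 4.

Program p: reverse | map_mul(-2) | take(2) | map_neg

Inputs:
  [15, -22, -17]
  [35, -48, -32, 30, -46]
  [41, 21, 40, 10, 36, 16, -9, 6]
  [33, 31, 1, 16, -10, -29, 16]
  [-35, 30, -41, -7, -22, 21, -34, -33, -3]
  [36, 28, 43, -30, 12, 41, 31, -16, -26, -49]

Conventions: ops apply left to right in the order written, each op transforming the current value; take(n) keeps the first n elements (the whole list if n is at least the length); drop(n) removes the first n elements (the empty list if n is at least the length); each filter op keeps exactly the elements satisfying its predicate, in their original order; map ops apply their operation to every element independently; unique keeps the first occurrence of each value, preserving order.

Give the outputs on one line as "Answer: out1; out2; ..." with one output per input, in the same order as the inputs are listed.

Execution, op by op:
  [15, -22, -17] -> [-17, -22, 15] -> [34, 44, -30] -> [34, 44] -> [-34, -44]
  [35, -48, -32, 30, -46] -> [-46, 30, -32, -48, 35] -> [92, -60, 64, 96, -70] -> [92, -60] -> [-92, 60]
  [41, 21, 40, 10, 36, 16, -9, 6] -> [6, -9, 16, 36, 10, 40, 21, 41] -> [-12, 18, -32, -72, -20, -80, -42, -82] -> [-12, 18] -> [12, -18]
  [33, 31, 1, 16, -10, -29, 16] -> [16, -29, -10, 16, 1, 31, 33] -> [-32, 58, 20, -32, -2, -62, -66] -> [-32, 58] -> [32, -58]
  [-35, 30, -41, -7, -22, 21, -34, -33, -3] -> [-3, -33, -34, 21, -22, -7, -41, 30, -35] -> [6, 66, 68, -42, 44, 14, 82, -60, 70] -> [6, 66] -> [-6, -66]
  [36, 28, 43, -30, 12, 41, 31, -16, -26, -49] -> [-49, -26, -16, 31, 41, 12, -30, 43, 28, 36] -> [98, 52, 32, -62, -82, -24, 60, -86, -56, -72] -> [98, 52] -> [-98, -52]

[-34, -44]; [-92, 60]; [12, -18]; [32, -58]; [-6, -66]; [-98, -52]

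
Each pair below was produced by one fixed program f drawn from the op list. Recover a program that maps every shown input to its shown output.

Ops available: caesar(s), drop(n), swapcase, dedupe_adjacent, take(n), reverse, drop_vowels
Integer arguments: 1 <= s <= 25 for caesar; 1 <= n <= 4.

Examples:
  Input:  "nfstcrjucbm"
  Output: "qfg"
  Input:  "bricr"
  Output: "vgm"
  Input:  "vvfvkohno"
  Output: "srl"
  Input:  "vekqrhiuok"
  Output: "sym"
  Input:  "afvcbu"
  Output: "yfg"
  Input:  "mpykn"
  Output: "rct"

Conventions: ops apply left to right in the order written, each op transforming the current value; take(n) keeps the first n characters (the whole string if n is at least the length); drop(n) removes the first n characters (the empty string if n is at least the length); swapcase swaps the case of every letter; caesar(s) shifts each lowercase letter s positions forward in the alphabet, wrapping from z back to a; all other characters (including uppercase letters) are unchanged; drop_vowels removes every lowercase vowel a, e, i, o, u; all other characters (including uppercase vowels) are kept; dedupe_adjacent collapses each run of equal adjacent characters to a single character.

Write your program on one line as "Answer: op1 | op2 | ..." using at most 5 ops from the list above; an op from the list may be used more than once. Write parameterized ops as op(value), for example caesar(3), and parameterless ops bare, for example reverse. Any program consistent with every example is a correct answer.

reverse | caesar(4) | dedupe_adjacent | drop_vowels | take(3)

Check, running the answer program on each example:
  "nfstcrjucbm" -> "mbcujrctsfn" -> "qfgynvgxwjr" -> "qfgynvgxwjr" -> "qfgynvgxwjr" -> "qfg"
  "bricr" -> "rcirb" -> "vgmvf" -> "vgmvf" -> "vgmvf" -> "vgm"
  "vvfvkohno" -> "onhokvfvv" -> "srlsozjzz" -> "srlsozjz" -> "srlszjz" -> "srl"
  "vekqrhiuok" -> "kouihrqkev" -> "osymlvuoiz" -> "osymlvuoiz" -> "symlvz" -> "sym"
  "afvcbu" -> "ubcvfa" -> "yfgzje" -> "yfgzje" -> "yfgzj" -> "yfg"
  "mpykn" -> "nkypm" -> "roctq" -> "roctq" -> "rctq" -> "rct"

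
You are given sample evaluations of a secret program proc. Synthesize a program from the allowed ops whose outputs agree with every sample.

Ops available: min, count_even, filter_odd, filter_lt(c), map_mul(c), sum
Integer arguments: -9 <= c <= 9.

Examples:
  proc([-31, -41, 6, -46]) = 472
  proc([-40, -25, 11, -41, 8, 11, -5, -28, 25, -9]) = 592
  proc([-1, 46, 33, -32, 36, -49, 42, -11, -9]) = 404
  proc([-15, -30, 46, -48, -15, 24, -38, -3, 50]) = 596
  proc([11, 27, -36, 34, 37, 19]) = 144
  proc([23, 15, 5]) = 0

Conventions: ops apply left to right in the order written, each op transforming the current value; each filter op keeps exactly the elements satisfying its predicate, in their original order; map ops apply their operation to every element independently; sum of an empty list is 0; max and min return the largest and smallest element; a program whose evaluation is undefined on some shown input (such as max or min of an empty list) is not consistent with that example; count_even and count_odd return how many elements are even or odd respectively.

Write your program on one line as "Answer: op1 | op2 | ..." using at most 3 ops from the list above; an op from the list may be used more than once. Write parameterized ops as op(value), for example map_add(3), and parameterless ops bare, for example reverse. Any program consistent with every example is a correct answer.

filter_lt(-2) | map_mul(-4) | sum

Check, running the answer program on each example:
  [-31, -41, 6, -46] -> [-31, -41, -46] -> [124, 164, 184] -> 472
  [-40, -25, 11, -41, 8, 11, -5, -28, 25, -9] -> [-40, -25, -41, -5, -28, -9] -> [160, 100, 164, 20, 112, 36] -> 592
  [-1, 46, 33, -32, 36, -49, 42, -11, -9] -> [-32, -49, -11, -9] -> [128, 196, 44, 36] -> 404
  [-15, -30, 46, -48, -15, 24, -38, -3, 50] -> [-15, -30, -48, -15, -38, -3] -> [60, 120, 192, 60, 152, 12] -> 596
  [11, 27, -36, 34, 37, 19] -> [-36] -> [144] -> 144
  [23, 15, 5] -> [] -> [] -> 0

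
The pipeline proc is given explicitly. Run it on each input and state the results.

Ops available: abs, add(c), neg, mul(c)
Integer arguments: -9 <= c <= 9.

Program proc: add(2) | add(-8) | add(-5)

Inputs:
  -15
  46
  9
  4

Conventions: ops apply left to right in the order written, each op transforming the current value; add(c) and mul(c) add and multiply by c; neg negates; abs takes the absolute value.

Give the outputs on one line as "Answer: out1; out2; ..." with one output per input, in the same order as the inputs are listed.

Execution, op by op:
  -15 -> -13 -> -21 -> -26
  46 -> 48 -> 40 -> 35
  9 -> 11 -> 3 -> -2
  4 -> 6 -> -2 -> -7

-26; 35; -2; -7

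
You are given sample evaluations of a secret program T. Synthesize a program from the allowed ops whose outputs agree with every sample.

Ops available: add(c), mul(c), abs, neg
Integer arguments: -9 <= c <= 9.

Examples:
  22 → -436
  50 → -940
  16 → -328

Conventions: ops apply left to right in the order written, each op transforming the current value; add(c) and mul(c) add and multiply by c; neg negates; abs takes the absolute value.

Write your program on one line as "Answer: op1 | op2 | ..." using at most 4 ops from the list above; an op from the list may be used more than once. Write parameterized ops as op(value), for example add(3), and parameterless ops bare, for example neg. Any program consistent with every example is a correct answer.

add(2) | mul(-6) | mul(3) | add(-4)

Check, running the answer program on each example:
  22 -> 24 -> -144 -> -432 -> -436
  50 -> 52 -> -312 -> -936 -> -940
  16 -> 18 -> -108 -> -324 -> -328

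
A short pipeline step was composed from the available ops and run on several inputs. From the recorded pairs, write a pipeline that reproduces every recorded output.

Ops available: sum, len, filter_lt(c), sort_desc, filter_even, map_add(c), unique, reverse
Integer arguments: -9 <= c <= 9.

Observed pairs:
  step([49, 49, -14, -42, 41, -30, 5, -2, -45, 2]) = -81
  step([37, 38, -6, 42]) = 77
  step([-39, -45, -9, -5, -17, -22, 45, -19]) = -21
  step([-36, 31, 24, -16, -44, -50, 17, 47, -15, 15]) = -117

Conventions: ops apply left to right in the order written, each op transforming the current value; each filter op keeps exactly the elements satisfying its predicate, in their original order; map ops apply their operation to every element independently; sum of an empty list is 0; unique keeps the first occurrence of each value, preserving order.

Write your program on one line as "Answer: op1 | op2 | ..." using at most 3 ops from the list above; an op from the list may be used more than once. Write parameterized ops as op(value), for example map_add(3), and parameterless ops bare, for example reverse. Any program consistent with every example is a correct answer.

filter_even | map_add(1) | sum

Check, running the answer program on each example:
  [49, 49, -14, -42, 41, -30, 5, -2, -45, 2] -> [-14, -42, -30, -2, 2] -> [-13, -41, -29, -1, 3] -> -81
  [37, 38, -6, 42] -> [38, -6, 42] -> [39, -5, 43] -> 77
  [-39, -45, -9, -5, -17, -22, 45, -19] -> [-22] -> [-21] -> -21
  [-36, 31, 24, -16, -44, -50, 17, 47, -15, 15] -> [-36, 24, -16, -44, -50] -> [-35, 25, -15, -43, -49] -> -117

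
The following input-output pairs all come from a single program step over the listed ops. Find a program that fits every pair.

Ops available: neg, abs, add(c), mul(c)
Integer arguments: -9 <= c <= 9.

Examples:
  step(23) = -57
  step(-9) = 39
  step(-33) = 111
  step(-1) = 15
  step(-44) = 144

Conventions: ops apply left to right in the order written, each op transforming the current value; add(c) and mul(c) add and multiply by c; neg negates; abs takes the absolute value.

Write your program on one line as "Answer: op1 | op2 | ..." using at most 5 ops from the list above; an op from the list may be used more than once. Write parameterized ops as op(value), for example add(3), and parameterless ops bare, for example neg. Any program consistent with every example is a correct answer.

mul(3) | add(-9) | neg | add(3)

Check, running the answer program on each example:
  23 -> 69 -> 60 -> -60 -> -57
  -9 -> -27 -> -36 -> 36 -> 39
  -33 -> -99 -> -108 -> 108 -> 111
  -1 -> -3 -> -12 -> 12 -> 15
  -44 -> -132 -> -141 -> 141 -> 144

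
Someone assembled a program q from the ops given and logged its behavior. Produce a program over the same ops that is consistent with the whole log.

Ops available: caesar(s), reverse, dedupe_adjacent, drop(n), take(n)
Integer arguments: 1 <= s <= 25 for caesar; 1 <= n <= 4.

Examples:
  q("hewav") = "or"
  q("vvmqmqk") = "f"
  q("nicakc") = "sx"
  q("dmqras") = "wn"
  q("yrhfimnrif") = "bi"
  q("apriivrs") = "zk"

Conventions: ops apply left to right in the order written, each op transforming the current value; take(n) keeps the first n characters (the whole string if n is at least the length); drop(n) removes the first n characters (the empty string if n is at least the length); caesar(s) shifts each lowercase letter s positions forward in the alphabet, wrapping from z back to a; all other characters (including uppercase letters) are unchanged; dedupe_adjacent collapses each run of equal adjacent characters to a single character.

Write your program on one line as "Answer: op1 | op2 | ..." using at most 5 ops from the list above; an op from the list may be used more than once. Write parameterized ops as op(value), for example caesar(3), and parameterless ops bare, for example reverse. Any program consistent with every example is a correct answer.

caesar(10) | take(2) | dedupe_adjacent | reverse

Check, running the answer program on each example:
  "hewav" -> "rogkf" -> "ro" -> "ro" -> "or"
  "vvmqmqk" -> "ffwawau" -> "ff" -> "f" -> "f"
  "nicakc" -> "xsmkum" -> "xs" -> "xs" -> "sx"
  "dmqras" -> "nwabkc" -> "nw" -> "nw" -> "wn"
  "yrhfimnrif" -> "ibrpswxbsp" -> "ib" -> "ib" -> "bi"
  "apriivrs" -> "kzbssfbc" -> "kz" -> "kz" -> "zk"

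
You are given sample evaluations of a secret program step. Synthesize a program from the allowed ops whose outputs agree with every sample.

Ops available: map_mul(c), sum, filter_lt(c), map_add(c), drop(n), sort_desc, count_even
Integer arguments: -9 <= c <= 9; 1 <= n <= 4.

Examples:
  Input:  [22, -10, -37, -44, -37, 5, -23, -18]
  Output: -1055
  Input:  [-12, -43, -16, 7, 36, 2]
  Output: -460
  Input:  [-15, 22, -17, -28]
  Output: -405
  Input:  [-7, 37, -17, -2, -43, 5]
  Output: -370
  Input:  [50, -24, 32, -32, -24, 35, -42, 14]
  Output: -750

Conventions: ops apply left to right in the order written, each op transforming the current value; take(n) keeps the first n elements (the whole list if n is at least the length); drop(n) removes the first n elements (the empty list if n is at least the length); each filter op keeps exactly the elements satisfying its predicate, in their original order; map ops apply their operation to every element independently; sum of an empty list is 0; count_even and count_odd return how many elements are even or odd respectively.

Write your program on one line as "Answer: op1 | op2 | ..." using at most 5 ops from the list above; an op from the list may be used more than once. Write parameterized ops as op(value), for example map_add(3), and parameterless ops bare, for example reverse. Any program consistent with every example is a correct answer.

filter_lt(-8) | map_add(-7) | map_mul(5) | sum

Check, running the answer program on each example:
  [22, -10, -37, -44, -37, 5, -23, -18] -> [-10, -37, -44, -37, -23, -18] -> [-17, -44, -51, -44, -30, -25] -> [-85, -220, -255, -220, -150, -125] -> -1055
  [-12, -43, -16, 7, 36, 2] -> [-12, -43, -16] -> [-19, -50, -23] -> [-95, -250, -115] -> -460
  [-15, 22, -17, -28] -> [-15, -17, -28] -> [-22, -24, -35] -> [-110, -120, -175] -> -405
  [-7, 37, -17, -2, -43, 5] -> [-17, -43] -> [-24, -50] -> [-120, -250] -> -370
  [50, -24, 32, -32, -24, 35, -42, 14] -> [-24, -32, -24, -42] -> [-31, -39, -31, -49] -> [-155, -195, -155, -245] -> -750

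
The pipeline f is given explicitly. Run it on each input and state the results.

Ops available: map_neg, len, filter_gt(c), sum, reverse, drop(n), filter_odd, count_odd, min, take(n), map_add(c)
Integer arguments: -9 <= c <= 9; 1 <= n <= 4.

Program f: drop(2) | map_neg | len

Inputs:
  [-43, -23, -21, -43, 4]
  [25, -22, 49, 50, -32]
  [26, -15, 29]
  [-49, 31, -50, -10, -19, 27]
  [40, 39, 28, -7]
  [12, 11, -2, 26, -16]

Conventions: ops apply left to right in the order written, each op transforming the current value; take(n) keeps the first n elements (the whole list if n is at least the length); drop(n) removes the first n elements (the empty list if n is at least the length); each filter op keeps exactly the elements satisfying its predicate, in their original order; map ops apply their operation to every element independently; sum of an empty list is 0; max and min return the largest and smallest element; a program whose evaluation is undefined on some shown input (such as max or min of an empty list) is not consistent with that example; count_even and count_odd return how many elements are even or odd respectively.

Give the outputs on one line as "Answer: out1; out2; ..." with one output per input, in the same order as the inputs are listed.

3; 3; 1; 4; 2; 3

Execution, op by op:
  [-43, -23, -21, -43, 4] -> [-21, -43, 4] -> [21, 43, -4] -> 3
  [25, -22, 49, 50, -32] -> [49, 50, -32] -> [-49, -50, 32] -> 3
  [26, -15, 29] -> [29] -> [-29] -> 1
  [-49, 31, -50, -10, -19, 27] -> [-50, -10, -19, 27] -> [50, 10, 19, -27] -> 4
  [40, 39, 28, -7] -> [28, -7] -> [-28, 7] -> 2
  [12, 11, -2, 26, -16] -> [-2, 26, -16] -> [2, -26, 16] -> 3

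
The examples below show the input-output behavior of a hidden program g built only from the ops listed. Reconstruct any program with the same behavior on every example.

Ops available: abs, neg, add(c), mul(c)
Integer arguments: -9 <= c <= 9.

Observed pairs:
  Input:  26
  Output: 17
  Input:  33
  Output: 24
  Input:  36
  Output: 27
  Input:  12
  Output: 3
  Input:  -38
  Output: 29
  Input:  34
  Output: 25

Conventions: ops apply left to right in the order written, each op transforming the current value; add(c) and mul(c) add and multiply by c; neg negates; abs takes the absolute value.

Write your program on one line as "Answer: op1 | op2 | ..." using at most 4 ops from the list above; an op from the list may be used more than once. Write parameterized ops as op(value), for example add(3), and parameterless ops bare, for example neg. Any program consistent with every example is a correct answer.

abs | neg | add(9) | neg

Check, running the answer program on each example:
  26 -> 26 -> -26 -> -17 -> 17
  33 -> 33 -> -33 -> -24 -> 24
  36 -> 36 -> -36 -> -27 -> 27
  12 -> 12 -> -12 -> -3 -> 3
  -38 -> 38 -> -38 -> -29 -> 29
  34 -> 34 -> -34 -> -25 -> 25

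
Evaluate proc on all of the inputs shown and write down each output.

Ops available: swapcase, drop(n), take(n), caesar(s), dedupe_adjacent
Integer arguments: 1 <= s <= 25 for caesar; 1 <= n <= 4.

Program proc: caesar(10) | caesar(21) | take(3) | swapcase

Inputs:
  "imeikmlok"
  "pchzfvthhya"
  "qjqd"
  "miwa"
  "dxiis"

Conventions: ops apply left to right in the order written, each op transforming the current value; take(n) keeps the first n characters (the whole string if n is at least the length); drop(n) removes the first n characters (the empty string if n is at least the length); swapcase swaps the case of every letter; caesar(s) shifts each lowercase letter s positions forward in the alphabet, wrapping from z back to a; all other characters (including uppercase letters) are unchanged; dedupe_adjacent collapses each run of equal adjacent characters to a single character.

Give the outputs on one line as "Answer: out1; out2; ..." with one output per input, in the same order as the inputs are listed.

"NRJ"; "UHM"; "VOV"; "RNB"; "ICN"

Execution, op by op:
  "imeikmlok" -> "swosuwvyu" -> "nrjnprqtp" -> "nrj" -> "NRJ"
  "pchzfvthhya" -> "zmrjpfdrrik" -> "uhmekaymmdf" -> "uhm" -> "UHM"
  "qjqd" -> "atan" -> "vovi" -> "vov" -> "VOV"
  "miwa" -> "wsgk" -> "rnbf" -> "rnb" -> "RNB"
  "dxiis" -> "nhssc" -> "icnnx" -> "icn" -> "ICN"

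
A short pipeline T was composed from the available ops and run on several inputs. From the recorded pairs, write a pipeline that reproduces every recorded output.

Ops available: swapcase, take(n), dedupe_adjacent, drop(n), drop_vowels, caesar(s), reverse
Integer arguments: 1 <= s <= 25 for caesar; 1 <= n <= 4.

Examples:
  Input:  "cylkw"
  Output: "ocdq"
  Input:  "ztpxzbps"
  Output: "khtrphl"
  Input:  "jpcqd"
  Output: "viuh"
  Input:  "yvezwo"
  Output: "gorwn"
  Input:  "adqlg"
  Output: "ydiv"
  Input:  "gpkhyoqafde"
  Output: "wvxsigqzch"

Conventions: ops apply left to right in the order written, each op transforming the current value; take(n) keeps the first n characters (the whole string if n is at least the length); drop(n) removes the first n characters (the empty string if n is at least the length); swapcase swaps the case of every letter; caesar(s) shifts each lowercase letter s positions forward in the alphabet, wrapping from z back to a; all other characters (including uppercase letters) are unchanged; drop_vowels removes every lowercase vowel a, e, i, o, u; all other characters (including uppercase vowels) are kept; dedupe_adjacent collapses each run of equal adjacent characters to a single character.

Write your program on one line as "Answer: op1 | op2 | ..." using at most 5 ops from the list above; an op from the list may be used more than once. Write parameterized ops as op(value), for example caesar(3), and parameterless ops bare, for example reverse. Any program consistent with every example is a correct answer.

caesar(11) | drop(1) | caesar(7) | reverse

Check, running the answer program on each example:
  "cylkw" -> "njwvh" -> "jwvh" -> "qdco" -> "ocdq"
  "ztpxzbps" -> "keaikmad" -> "eaikmad" -> "lhprthk" -> "khtrphl"
  "jpcqd" -> "uanbo" -> "anbo" -> "huiv" -> "viuh"
  "yvezwo" -> "jgpkhz" -> "gpkhz" -> "nwrog" -> "gorwn"
  "adqlg" -> "lobwr" -> "obwr" -> "vidy" -> "ydiv"
  "gpkhyoqafde" -> "ravsjzblqop" -> "avsjzblqop" -> "hczqgisxvw" -> "wvxsigqzch"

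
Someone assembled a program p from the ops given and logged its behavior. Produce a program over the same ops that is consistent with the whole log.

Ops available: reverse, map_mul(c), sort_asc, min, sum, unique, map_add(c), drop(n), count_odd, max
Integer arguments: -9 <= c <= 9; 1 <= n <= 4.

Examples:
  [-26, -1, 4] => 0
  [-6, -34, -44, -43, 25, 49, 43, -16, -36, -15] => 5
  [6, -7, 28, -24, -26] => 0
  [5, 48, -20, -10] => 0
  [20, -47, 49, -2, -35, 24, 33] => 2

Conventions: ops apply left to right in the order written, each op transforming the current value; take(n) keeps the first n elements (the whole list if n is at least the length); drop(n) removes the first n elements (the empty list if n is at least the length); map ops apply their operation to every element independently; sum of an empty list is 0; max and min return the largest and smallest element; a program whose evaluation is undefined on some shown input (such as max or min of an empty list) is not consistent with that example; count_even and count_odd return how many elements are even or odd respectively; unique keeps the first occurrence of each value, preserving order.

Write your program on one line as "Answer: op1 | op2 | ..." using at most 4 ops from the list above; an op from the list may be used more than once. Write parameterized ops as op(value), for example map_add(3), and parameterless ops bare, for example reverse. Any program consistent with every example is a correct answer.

drop(3) | map_add(4) | sort_asc | count_odd

Check, running the answer program on each example:
  [-26, -1, 4] -> [] -> [] -> [] -> 0
  [-6, -34, -44, -43, 25, 49, 43, -16, -36, -15] -> [-43, 25, 49, 43, -16, -36, -15] -> [-39, 29, 53, 47, -12, -32, -11] -> [-39, -32, -12, -11, 29, 47, 53] -> 5
  [6, -7, 28, -24, -26] -> [-24, -26] -> [-20, -22] -> [-22, -20] -> 0
  [5, 48, -20, -10] -> [-10] -> [-6] -> [-6] -> 0
  [20, -47, 49, -2, -35, 24, 33] -> [-2, -35, 24, 33] -> [2, -31, 28, 37] -> [-31, 2, 28, 37] -> 2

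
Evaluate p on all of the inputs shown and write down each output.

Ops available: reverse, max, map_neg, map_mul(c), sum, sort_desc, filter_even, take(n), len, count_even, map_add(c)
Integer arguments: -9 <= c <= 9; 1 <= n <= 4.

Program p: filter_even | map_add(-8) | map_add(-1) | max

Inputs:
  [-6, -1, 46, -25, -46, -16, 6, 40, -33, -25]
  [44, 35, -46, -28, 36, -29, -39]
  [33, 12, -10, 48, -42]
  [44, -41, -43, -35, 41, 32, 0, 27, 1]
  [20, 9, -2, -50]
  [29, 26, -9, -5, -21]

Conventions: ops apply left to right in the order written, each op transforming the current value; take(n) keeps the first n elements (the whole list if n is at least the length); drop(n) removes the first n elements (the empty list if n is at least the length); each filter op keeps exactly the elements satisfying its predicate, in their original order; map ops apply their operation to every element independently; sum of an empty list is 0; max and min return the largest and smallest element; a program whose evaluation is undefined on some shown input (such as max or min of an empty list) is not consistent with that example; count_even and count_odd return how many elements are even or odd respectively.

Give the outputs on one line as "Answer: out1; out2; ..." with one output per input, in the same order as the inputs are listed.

Execution, op by op:
  [-6, -1, 46, -25, -46, -16, 6, 40, -33, -25] -> [-6, 46, -46, -16, 6, 40] -> [-14, 38, -54, -24, -2, 32] -> [-15, 37, -55, -25, -3, 31] -> 37
  [44, 35, -46, -28, 36, -29, -39] -> [44, -46, -28, 36] -> [36, -54, -36, 28] -> [35, -55, -37, 27] -> 35
  [33, 12, -10, 48, -42] -> [12, -10, 48, -42] -> [4, -18, 40, -50] -> [3, -19, 39, -51] -> 39
  [44, -41, -43, -35, 41, 32, 0, 27, 1] -> [44, 32, 0] -> [36, 24, -8] -> [35, 23, -9] -> 35
  [20, 9, -2, -50] -> [20, -2, -50] -> [12, -10, -58] -> [11, -11, -59] -> 11
  [29, 26, -9, -5, -21] -> [26] -> [18] -> [17] -> 17

37; 35; 39; 35; 11; 17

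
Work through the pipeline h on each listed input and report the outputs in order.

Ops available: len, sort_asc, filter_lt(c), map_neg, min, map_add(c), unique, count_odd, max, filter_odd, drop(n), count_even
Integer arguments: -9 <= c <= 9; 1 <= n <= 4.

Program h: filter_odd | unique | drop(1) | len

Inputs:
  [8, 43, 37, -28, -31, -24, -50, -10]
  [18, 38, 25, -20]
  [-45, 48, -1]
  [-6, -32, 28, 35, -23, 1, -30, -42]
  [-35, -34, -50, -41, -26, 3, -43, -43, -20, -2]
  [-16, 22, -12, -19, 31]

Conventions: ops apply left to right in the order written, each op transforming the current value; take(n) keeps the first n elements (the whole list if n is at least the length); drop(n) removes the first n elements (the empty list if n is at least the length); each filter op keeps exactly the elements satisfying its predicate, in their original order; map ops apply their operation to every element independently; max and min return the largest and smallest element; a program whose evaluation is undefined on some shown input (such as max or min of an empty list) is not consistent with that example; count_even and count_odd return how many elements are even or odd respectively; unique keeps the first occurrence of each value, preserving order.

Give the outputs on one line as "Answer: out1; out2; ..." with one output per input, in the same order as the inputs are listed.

2; 0; 1; 2; 3; 1

Execution, op by op:
  [8, 43, 37, -28, -31, -24, -50, -10] -> [43, 37, -31] -> [43, 37, -31] -> [37, -31] -> 2
  [18, 38, 25, -20] -> [25] -> [25] -> [] -> 0
  [-45, 48, -1] -> [-45, -1] -> [-45, -1] -> [-1] -> 1
  [-6, -32, 28, 35, -23, 1, -30, -42] -> [35, -23, 1] -> [35, -23, 1] -> [-23, 1] -> 2
  [-35, -34, -50, -41, -26, 3, -43, -43, -20, -2] -> [-35, -41, 3, -43, -43] -> [-35, -41, 3, -43] -> [-41, 3, -43] -> 3
  [-16, 22, -12, -19, 31] -> [-19, 31] -> [-19, 31] -> [31] -> 1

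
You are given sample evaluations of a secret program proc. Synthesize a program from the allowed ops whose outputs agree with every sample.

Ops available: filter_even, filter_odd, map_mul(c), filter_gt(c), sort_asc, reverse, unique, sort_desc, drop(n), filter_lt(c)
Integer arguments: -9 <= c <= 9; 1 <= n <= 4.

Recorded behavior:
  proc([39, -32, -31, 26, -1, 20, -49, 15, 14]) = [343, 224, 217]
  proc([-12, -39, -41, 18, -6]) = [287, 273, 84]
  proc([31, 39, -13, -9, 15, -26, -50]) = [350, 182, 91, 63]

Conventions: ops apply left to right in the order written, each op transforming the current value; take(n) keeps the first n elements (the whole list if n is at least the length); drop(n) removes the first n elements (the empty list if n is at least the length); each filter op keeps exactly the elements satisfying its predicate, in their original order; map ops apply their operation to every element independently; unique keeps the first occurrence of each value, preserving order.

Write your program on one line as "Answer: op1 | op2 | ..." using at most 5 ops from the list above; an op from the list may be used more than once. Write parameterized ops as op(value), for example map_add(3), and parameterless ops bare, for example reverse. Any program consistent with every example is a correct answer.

filter_lt(-6) | map_mul(-7) | sort_asc | reverse

Check, running the answer program on each example:
  [39, -32, -31, 26, -1, 20, -49, 15, 14] -> [-32, -31, -49] -> [224, 217, 343] -> [217, 224, 343] -> [343, 224, 217]
  [-12, -39, -41, 18, -6] -> [-12, -39, -41] -> [84, 273, 287] -> [84, 273, 287] -> [287, 273, 84]
  [31, 39, -13, -9, 15, -26, -50] -> [-13, -9, -26, -50] -> [91, 63, 182, 350] -> [63, 91, 182, 350] -> [350, 182, 91, 63]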